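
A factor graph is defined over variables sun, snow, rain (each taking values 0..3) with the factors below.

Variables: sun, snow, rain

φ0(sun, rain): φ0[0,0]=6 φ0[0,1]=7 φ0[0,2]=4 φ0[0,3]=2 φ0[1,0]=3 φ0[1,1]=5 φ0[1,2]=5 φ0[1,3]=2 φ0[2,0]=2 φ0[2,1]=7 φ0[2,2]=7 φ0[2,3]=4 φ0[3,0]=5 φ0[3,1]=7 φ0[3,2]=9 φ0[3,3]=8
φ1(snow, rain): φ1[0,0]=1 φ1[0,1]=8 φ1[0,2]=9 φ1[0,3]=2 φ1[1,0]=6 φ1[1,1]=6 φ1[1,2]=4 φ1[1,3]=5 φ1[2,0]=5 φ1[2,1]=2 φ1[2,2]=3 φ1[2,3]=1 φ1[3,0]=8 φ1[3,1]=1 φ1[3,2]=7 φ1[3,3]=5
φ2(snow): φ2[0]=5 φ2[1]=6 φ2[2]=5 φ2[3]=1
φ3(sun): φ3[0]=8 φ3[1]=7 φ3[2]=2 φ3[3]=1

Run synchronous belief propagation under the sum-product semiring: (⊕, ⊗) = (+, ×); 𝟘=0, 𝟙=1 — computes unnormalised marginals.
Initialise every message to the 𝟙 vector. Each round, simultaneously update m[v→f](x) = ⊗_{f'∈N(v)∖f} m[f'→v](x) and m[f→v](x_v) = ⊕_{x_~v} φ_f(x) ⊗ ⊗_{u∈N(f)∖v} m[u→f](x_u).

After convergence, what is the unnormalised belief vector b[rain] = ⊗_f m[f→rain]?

init: all messages = 𝟙 over 4 values
r1 m[φ0→sun] = [19, 15, 20, 29]
r1 m[φ0→rain] = [16, 26, 25, 16]
r1 m[φ1→snow] = [20, 21, 11, 21]
r1 m[φ1→rain] = [20, 17, 23, 13]
r1 m[φ2→snow] = [5, 6, 5, 1]
r1 m[φ3→sun] = [8, 7, 2, 1]
r1 m[sun→φ0] = [1, 1, 1, 1]
r1 m[sun→φ3] = [1, 1, 1, 1]
r1 m[snow→φ1] = [1, 1, 1, 1]
r1 m[snow→φ2] = [1, 1, 1, 1]
r1 m[rain→φ0] = [1, 1, 1, 1]
r1 m[rain→φ1] = [1, 1, 1, 1]
r2 m[φ0→sun] = [19, 15, 20, 29]
r2 m[φ0→rain] = [16, 26, 25, 16]
r2 m[φ1→snow] = [20, 21, 11, 21]
r2 m[φ1→rain] = [20, 17, 23, 13]
r2 m[φ2→snow] = [5, 6, 5, 1]
r2 m[φ3→sun] = [8, 7, 2, 1]
r2 m[sun→φ0] = [8, 7, 2, 1]
r2 m[sun→φ3] = [19, 15, 20, 29]
r2 m[snow→φ1] = [5, 6, 5, 1]
r2 m[snow→φ2] = [20, 21, 11, 21]
r2 m[rain→φ0] = [20, 17, 23, 13]
r2 m[rain→φ1] = [16, 26, 25, 16]
r3 m[φ0→sun] = [357, 286, 372, 530]
r3 m[φ0→rain] = [78, 112, 90, 46]
r3 m[φ1→snow] = [481, 432, 223, 409]
r3 m[φ1→rain] = [74, 87, 91, 50]
r3 m[φ2→snow] = [5, 6, 5, 1]
r3 m[φ3→sun] = [8, 7, 2, 1]
r3 m[sun→φ0] = [8, 7, 2, 1]
r3 m[sun→φ3] = [19, 15, 20, 29]
r3 m[snow→φ1] = [5, 6, 5, 1]
r3 m[snow→φ2] = [20, 21, 11, 21]
r3 m[rain→φ0] = [20, 17, 23, 13]
r3 m[rain→φ1] = [16, 26, 25, 16]
r4 m[φ0→sun] = [357, 286, 372, 530]
r4 m[φ0→rain] = [78, 112, 90, 46]
r4 m[φ1→snow] = [481, 432, 223, 409]
r4 m[φ1→rain] = [74, 87, 91, 50]
r4 m[φ2→snow] = [5, 6, 5, 1]
r4 m[φ3→sun] = [8, 7, 2, 1]
r4 m[sun→φ0] = [8, 7, 2, 1]
r4 m[sun→φ3] = [357, 286, 372, 530]
r4 m[snow→φ1] = [5, 6, 5, 1]
r4 m[snow→φ2] = [481, 432, 223, 409]
r4 m[rain→φ0] = [74, 87, 91, 50]
r4 m[rain→φ1] = [78, 112, 90, 46]
r5 m[φ0→sun] = [1517, 1212, 1594, 2198]
r5 m[φ0→rain] = [78, 112, 90, 46]
r5 m[φ1→snow] = [1876, 1730, 930, 1596]
r5 m[φ1→rain] = [74, 87, 91, 50]
r5 m[φ2→snow] = [5, 6, 5, 1]
r5 m[φ3→sun] = [8, 7, 2, 1]
r5 m[sun→φ0] = [8, 7, 2, 1]
r5 m[sun→φ3] = [357, 286, 372, 530]
r5 m[snow→φ1] = [5, 6, 5, 1]
r5 m[snow→φ2] = [481, 432, 223, 409]
r5 m[rain→φ0] = [74, 87, 91, 50]
r5 m[rain→φ1] = [78, 112, 90, 46]
r6 m[φ0→sun] = [1517, 1212, 1594, 2198]
r6 m[φ0→rain] = [78, 112, 90, 46]
r6 m[φ1→snow] = [1876, 1730, 930, 1596]
r6 m[φ1→rain] = [74, 87, 91, 50]
r6 m[φ2→snow] = [5, 6, 5, 1]
r6 m[φ3→sun] = [8, 7, 2, 1]
r6 m[sun→φ0] = [8, 7, 2, 1]
r6 m[sun→φ3] = [1517, 1212, 1594, 2198]
r6 m[snow→φ1] = [5, 6, 5, 1]
r6 m[snow→φ2] = [1876, 1730, 930, 1596]
r6 m[rain→φ0] = [74, 87, 91, 50]
r6 m[rain→φ1] = [78, 112, 90, 46]
r7 m[φ0→sun] = [1517, 1212, 1594, 2198]
r7 m[φ0→rain] = [78, 112, 90, 46]
r7 m[φ1→snow] = [1876, 1730, 930, 1596]
r7 m[φ1→rain] = [74, 87, 91, 50]
r7 m[φ2→snow] = [5, 6, 5, 1]
r7 m[φ3→sun] = [8, 7, 2, 1]
r7 m[sun→φ0] = [8, 7, 2, 1]
r7 m[sun→φ3] = [1517, 1212, 1594, 2198]
r7 m[snow→φ1] = [5, 6, 5, 1]
r7 m[snow→φ2] = [1876, 1730, 930, 1596]
r7 m[rain→φ0] = [74, 87, 91, 50]
r7 m[rain→φ1] = [78, 112, 90, 46]
fixed point reached at round 7
b[rain] = ⊗ incoming = [5772, 9744, 8190, 2300]

b[rain] = [5772, 9744, 8190, 2300]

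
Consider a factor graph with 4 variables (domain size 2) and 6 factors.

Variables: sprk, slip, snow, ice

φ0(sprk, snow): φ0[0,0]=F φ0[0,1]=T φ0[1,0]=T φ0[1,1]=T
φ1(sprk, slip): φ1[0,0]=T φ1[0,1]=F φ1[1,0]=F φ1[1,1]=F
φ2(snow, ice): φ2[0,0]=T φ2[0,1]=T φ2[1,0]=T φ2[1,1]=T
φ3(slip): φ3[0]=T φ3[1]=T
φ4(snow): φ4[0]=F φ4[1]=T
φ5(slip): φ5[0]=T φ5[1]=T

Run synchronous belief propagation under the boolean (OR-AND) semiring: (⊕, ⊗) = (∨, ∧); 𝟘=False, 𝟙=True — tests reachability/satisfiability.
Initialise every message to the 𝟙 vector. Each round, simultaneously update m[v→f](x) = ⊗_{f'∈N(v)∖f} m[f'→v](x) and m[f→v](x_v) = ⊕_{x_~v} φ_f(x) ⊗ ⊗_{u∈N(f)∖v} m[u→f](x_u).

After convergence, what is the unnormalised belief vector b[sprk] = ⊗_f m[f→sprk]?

init: all messages = 𝟙 over 2 values
r1 m[φ0→sprk] = [T, T]
r1 m[φ0→snow] = [T, T]
r1 m[φ1→sprk] = [T, F]
r1 m[φ1→slip] = [T, F]
r1 m[φ2→snow] = [T, T]
r1 m[φ2→ice] = [T, T]
r1 m[φ3→slip] = [T, T]
r1 m[φ4→snow] = [F, T]
r1 m[φ5→slip] = [T, T]
r1 m[sprk→φ0] = [T, T]
r1 m[sprk→φ1] = [T, T]
r1 m[slip→φ1] = [T, T]
r1 m[slip→φ3] = [T, T]
r1 m[slip→φ5] = [T, T]
r1 m[snow→φ0] = [T, T]
r1 m[snow→φ2] = [T, T]
r1 m[snow→φ4] = [T, T]
r1 m[ice→φ2] = [T, T]
r2 m[φ0→sprk] = [T, T]
r2 m[φ0→snow] = [T, T]
r2 m[φ1→sprk] = [T, F]
r2 m[φ1→slip] = [T, F]
r2 m[φ2→snow] = [T, T]
r2 m[φ2→ice] = [T, T]
r2 m[φ3→slip] = [T, T]
r2 m[φ4→snow] = [F, T]
r2 m[φ5→slip] = [T, T]
r2 m[sprk→φ0] = [T, F]
r2 m[sprk→φ1] = [T, T]
r2 m[slip→φ1] = [T, T]
r2 m[slip→φ3] = [T, F]
r2 m[slip→φ5] = [T, F]
r2 m[snow→φ0] = [F, T]
r2 m[snow→φ2] = [F, T]
r2 m[snow→φ4] = [T, T]
r2 m[ice→φ2] = [T, T]
r3 m[φ0→sprk] = [T, T]
r3 m[φ0→snow] = [F, T]
r3 m[φ1→sprk] = [T, F]
r3 m[φ1→slip] = [T, F]
r3 m[φ2→snow] = [T, T]
r3 m[φ2→ice] = [T, T]
r3 m[φ3→slip] = [T, T]
r3 m[φ4→snow] = [F, T]
r3 m[φ5→slip] = [T, T]
r3 m[sprk→φ0] = [T, F]
r3 m[sprk→φ1] = [T, T]
r3 m[slip→φ1] = [T, T]
r3 m[slip→φ3] = [T, F]
r3 m[slip→φ5] = [T, F]
r3 m[snow→φ0] = [F, T]
r3 m[snow→φ2] = [F, T]
r3 m[snow→φ4] = [T, T]
r3 m[ice→φ2] = [T, T]
r4 m[φ0→sprk] = [T, T]
r4 m[φ0→snow] = [F, T]
r4 m[φ1→sprk] = [T, F]
r4 m[φ1→slip] = [T, F]
r4 m[φ2→snow] = [T, T]
r4 m[φ2→ice] = [T, T]
r4 m[φ3→slip] = [T, T]
r4 m[φ4→snow] = [F, T]
r4 m[φ5→slip] = [T, T]
r4 m[sprk→φ0] = [T, F]
r4 m[sprk→φ1] = [T, T]
r4 m[slip→φ1] = [T, T]
r4 m[slip→φ3] = [T, F]
r4 m[slip→φ5] = [T, F]
r4 m[snow→φ0] = [F, T]
r4 m[snow→φ2] = [F, T]
r4 m[snow→φ4] = [F, T]
r4 m[ice→φ2] = [T, T]
r5 m[φ0→sprk] = [T, T]
r5 m[φ0→snow] = [F, T]
r5 m[φ1→sprk] = [T, F]
r5 m[φ1→slip] = [T, F]
r5 m[φ2→snow] = [T, T]
r5 m[φ2→ice] = [T, T]
r5 m[φ3→slip] = [T, T]
r5 m[φ4→snow] = [F, T]
r5 m[φ5→slip] = [T, T]
r5 m[sprk→φ0] = [T, F]
r5 m[sprk→φ1] = [T, T]
r5 m[slip→φ1] = [T, T]
r5 m[slip→φ3] = [T, F]
r5 m[slip→φ5] = [T, F]
r5 m[snow→φ0] = [F, T]
r5 m[snow→φ2] = [F, T]
r5 m[snow→φ4] = [F, T]
r5 m[ice→φ2] = [T, T]
fixed point reached at round 5
b[sprk] = ⊗ incoming = [T, F]

b[sprk] = [T, F]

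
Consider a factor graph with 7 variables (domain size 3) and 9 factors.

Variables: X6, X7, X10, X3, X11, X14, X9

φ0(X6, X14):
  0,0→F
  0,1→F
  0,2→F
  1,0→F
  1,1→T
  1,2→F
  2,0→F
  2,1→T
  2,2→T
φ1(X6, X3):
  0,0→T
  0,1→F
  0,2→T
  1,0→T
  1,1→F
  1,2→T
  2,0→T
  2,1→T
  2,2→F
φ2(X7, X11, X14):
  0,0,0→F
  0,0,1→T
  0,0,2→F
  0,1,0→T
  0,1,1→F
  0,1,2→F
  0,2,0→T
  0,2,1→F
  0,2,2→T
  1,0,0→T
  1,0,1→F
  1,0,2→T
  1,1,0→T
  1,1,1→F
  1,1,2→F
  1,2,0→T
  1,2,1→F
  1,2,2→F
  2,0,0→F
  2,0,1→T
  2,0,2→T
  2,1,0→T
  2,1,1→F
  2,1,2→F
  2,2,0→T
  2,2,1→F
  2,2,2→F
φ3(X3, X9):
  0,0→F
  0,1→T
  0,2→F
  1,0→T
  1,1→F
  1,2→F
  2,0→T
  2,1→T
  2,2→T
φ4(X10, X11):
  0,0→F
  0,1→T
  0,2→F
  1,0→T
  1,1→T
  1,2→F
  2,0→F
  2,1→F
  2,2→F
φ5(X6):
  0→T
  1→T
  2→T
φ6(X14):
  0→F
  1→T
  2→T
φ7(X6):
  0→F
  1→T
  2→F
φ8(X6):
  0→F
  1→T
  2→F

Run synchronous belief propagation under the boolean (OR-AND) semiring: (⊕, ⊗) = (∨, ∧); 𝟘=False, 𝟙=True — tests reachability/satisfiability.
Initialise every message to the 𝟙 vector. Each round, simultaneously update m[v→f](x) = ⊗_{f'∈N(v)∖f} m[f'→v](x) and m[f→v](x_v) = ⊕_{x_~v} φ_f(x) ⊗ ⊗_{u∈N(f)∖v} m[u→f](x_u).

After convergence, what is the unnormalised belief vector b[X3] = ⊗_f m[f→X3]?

b[X3] = [T, F, T]

init: all messages = 𝟙 over 3 values
r1 m[φ0→X6] = [F, T, T]
r1 m[φ0→X14] = [F, T, T]
r1 m[φ1→X6] = [T, T, T]
r1 m[φ1→X3] = [T, T, T]
r1 m[φ2→X7] = [T, T, T]
r1 m[φ2→X11] = [T, T, T]
r1 m[φ2→X14] = [T, T, T]
r1 m[φ3→X3] = [T, T, T]
r1 m[φ3→X9] = [T, T, T]
r1 m[φ4→X10] = [T, T, F]
r1 m[φ4→X11] = [T, T, F]
r1 m[φ5→X6] = [T, T, T]
r1 m[φ6→X14] = [F, T, T]
r1 m[φ7→X6] = [F, T, F]
r1 m[φ8→X6] = [F, T, F]
r1 m[X6→φ0] = [T, T, T]
r1 m[X6→φ1] = [T, T, T]
r1 m[X6→φ5] = [T, T, T]
r1 m[X6→φ7] = [T, T, T]
r1 m[X6→φ8] = [T, T, T]
r1 m[X7→φ2] = [T, T, T]
r1 m[X10→φ4] = [T, T, T]
r1 m[X3→φ1] = [T, T, T]
r1 m[X3→φ3] = [T, T, T]
r1 m[X11→φ2] = [T, T, T]
r1 m[X11→φ4] = [T, T, T]
r1 m[X14→φ0] = [T, T, T]
r1 m[X14→φ2] = [T, T, T]
r1 m[X14→φ6] = [T, T, T]
r1 m[X9→φ3] = [T, T, T]
r2 m[φ0→X6] = [F, T, T]
r2 m[φ0→X14] = [F, T, T]
r2 m[φ1→X6] = [T, T, T]
r2 m[φ1→X3] = [T, T, T]
r2 m[φ2→X7] = [T, T, T]
r2 m[φ2→X11] = [T, T, T]
r2 m[φ2→X14] = [T, T, T]
r2 m[φ3→X3] = [T, T, T]
r2 m[φ3→X9] = [T, T, T]
r2 m[φ4→X10] = [T, T, F]
r2 m[φ4→X11] = [T, T, F]
r2 m[φ5→X6] = [T, T, T]
r2 m[φ6→X14] = [F, T, T]
r2 m[φ7→X6] = [F, T, F]
r2 m[φ8→X6] = [F, T, F]
r2 m[X6→φ0] = [F, T, F]
r2 m[X6→φ1] = [F, T, F]
r2 m[X6→φ5] = [F, T, F]
r2 m[X6→φ7] = [F, T, F]
r2 m[X6→φ8] = [F, T, F]
r2 m[X7→φ2] = [T, T, T]
r2 m[X10→φ4] = [T, T, T]
r2 m[X3→φ1] = [T, T, T]
r2 m[X3→φ3] = [T, T, T]
r2 m[X11→φ2] = [T, T, F]
r2 m[X11→φ4] = [T, T, T]
r2 m[X14→φ0] = [F, T, T]
r2 m[X14→φ2] = [F, T, T]
r2 m[X14→φ6] = [F, T, T]
r2 m[X9→φ3] = [T, T, T]
r3 m[φ0→X6] = [F, T, T]
r3 m[φ0→X14] = [F, T, F]
r3 m[φ1→X6] = [T, T, T]
r3 m[φ1→X3] = [T, F, T]
r3 m[φ2→X7] = [T, T, T]
r3 m[φ2→X11] = [T, F, T]
r3 m[φ2→X14] = [T, T, T]
r3 m[φ3→X3] = [T, T, T]
r3 m[φ3→X9] = [T, T, T]
r3 m[φ4→X10] = [T, T, F]
r3 m[φ4→X11] = [T, T, F]
r3 m[φ5→X6] = [T, T, T]
r3 m[φ6→X14] = [F, T, T]
r3 m[φ7→X6] = [F, T, F]
r3 m[φ8→X6] = [F, T, F]
r3 m[X6→φ0] = [F, T, F]
r3 m[X6→φ1] = [F, T, F]
r3 m[X6→φ5] = [F, T, F]
r3 m[X6→φ7] = [F, T, F]
r3 m[X6→φ8] = [F, T, F]
r3 m[X7→φ2] = [T, T, T]
r3 m[X10→φ4] = [T, T, T]
r3 m[X3→φ1] = [T, T, T]
r3 m[X3→φ3] = [T, T, T]
r3 m[X11→φ2] = [T, T, F]
r3 m[X11→φ4] = [T, T, T]
r3 m[X14→φ0] = [F, T, T]
r3 m[X14→φ2] = [F, T, T]
r3 m[X14→φ6] = [F, T, T]
r3 m[X9→φ3] = [T, T, T]
r4 m[φ0→X6] = [F, T, T]
r4 m[φ0→X14] = [F, T, F]
r4 m[φ1→X6] = [T, T, T]
r4 m[φ1→X3] = [T, F, T]
r4 m[φ2→X7] = [T, T, T]
r4 m[φ2→X11] = [T, F, T]
r4 m[φ2→X14] = [T, T, T]
r4 m[φ3→X3] = [T, T, T]
r4 m[φ3→X9] = [T, T, T]
r4 m[φ4→X10] = [T, T, F]
r4 m[φ4→X11] = [T, T, F]
r4 m[φ5→X6] = [T, T, T]
r4 m[φ6→X14] = [F, T, T]
r4 m[φ7→X6] = [F, T, F]
r4 m[φ8→X6] = [F, T, F]
r4 m[X6→φ0] = [F, T, F]
r4 m[X6→φ1] = [F, T, F]
r4 m[X6→φ5] = [F, T, F]
r4 m[X6→φ7] = [F, T, F]
r4 m[X6→φ8] = [F, T, F]
r4 m[X7→φ2] = [T, T, T]
r4 m[X10→φ4] = [T, T, T]
r4 m[X3→φ1] = [T, T, T]
r4 m[X3→φ3] = [T, F, T]
r4 m[X11→φ2] = [T, T, F]
r4 m[X11→φ4] = [T, F, T]
r4 m[X14→φ0] = [F, T, T]
r4 m[X14→φ2] = [F, T, F]
r4 m[X14→φ6] = [F, T, F]
r4 m[X9→φ3] = [T, T, T]
r5 m[φ0→X6] = [F, T, T]
r5 m[φ0→X14] = [F, T, F]
r5 m[φ1→X6] = [T, T, T]
r5 m[φ1→X3] = [T, F, T]
r5 m[φ2→X7] = [T, F, T]
r5 m[φ2→X11] = [T, F, F]
r5 m[φ2→X14] = [T, T, T]
r5 m[φ3→X3] = [T, T, T]
r5 m[φ3→X9] = [T, T, T]
r5 m[φ4→X10] = [F, T, F]
r5 m[φ4→X11] = [T, T, F]
r5 m[φ5→X6] = [T, T, T]
r5 m[φ6→X14] = [F, T, T]
r5 m[φ7→X6] = [F, T, F]
r5 m[φ8→X6] = [F, T, F]
r5 m[X6→φ0] = [F, T, F]
r5 m[X6→φ1] = [F, T, F]
r5 m[X6→φ5] = [F, T, F]
r5 m[X6→φ7] = [F, T, F]
r5 m[X6→φ8] = [F, T, F]
r5 m[X7→φ2] = [T, T, T]
r5 m[X10→φ4] = [T, T, T]
r5 m[X3→φ1] = [T, T, T]
r5 m[X3→φ3] = [T, F, T]
r5 m[X11→φ2] = [T, T, F]
r5 m[X11→φ4] = [T, F, T]
r5 m[X14→φ0] = [F, T, T]
r5 m[X14→φ2] = [F, T, F]
r5 m[X14→φ6] = [F, T, F]
r5 m[X9→φ3] = [T, T, T]
r6 m[φ0→X6] = [F, T, T]
r6 m[φ0→X14] = [F, T, F]
r6 m[φ1→X6] = [T, T, T]
r6 m[φ1→X3] = [T, F, T]
r6 m[φ2→X7] = [T, F, T]
r6 m[φ2→X11] = [T, F, F]
r6 m[φ2→X14] = [T, T, T]
r6 m[φ3→X3] = [T, T, T]
r6 m[φ3→X9] = [T, T, T]
r6 m[φ4→X10] = [F, T, F]
r6 m[φ4→X11] = [T, T, F]
r6 m[φ5→X6] = [T, T, T]
r6 m[φ6→X14] = [F, T, T]
r6 m[φ7→X6] = [F, T, F]
r6 m[φ8→X6] = [F, T, F]
r6 m[X6→φ0] = [F, T, F]
r6 m[X6→φ1] = [F, T, F]
r6 m[X6→φ5] = [F, T, F]
r6 m[X6→φ7] = [F, T, F]
r6 m[X6→φ8] = [F, T, F]
r6 m[X7→φ2] = [T, T, T]
r6 m[X10→φ4] = [T, T, T]
r6 m[X3→φ1] = [T, T, T]
r6 m[X3→φ3] = [T, F, T]
r6 m[X11→φ2] = [T, T, F]
r6 m[X11→φ4] = [T, F, F]
r6 m[X14→φ0] = [F, T, T]
r6 m[X14→φ2] = [F, T, F]
r6 m[X14→φ6] = [F, T, F]
r6 m[X9→φ3] = [T, T, T]
r7 m[φ0→X6] = [F, T, T]
r7 m[φ0→X14] = [F, T, F]
r7 m[φ1→X6] = [T, T, T]
r7 m[φ1→X3] = [T, F, T]
r7 m[φ2→X7] = [T, F, T]
r7 m[φ2→X11] = [T, F, F]
r7 m[φ2→X14] = [T, T, T]
r7 m[φ3→X3] = [T, T, T]
r7 m[φ3→X9] = [T, T, T]
r7 m[φ4→X10] = [F, T, F]
r7 m[φ4→X11] = [T, T, F]
r7 m[φ5→X6] = [T, T, T]
r7 m[φ6→X14] = [F, T, T]
r7 m[φ7→X6] = [F, T, F]
r7 m[φ8→X6] = [F, T, F]
r7 m[X6→φ0] = [F, T, F]
r7 m[X6→φ1] = [F, T, F]
r7 m[X6→φ5] = [F, T, F]
r7 m[X6→φ7] = [F, T, F]
r7 m[X6→φ8] = [F, T, F]
r7 m[X7→φ2] = [T, T, T]
r7 m[X10→φ4] = [T, T, T]
r7 m[X3→φ1] = [T, T, T]
r7 m[X3→φ3] = [T, F, T]
r7 m[X11→φ2] = [T, T, F]
r7 m[X11→φ4] = [T, F, F]
r7 m[X14→φ0] = [F, T, T]
r7 m[X14→φ2] = [F, T, F]
r7 m[X14→φ6] = [F, T, F]
r7 m[X9→φ3] = [T, T, T]
fixed point reached at round 7
b[X3] = ⊗ incoming = [T, F, T]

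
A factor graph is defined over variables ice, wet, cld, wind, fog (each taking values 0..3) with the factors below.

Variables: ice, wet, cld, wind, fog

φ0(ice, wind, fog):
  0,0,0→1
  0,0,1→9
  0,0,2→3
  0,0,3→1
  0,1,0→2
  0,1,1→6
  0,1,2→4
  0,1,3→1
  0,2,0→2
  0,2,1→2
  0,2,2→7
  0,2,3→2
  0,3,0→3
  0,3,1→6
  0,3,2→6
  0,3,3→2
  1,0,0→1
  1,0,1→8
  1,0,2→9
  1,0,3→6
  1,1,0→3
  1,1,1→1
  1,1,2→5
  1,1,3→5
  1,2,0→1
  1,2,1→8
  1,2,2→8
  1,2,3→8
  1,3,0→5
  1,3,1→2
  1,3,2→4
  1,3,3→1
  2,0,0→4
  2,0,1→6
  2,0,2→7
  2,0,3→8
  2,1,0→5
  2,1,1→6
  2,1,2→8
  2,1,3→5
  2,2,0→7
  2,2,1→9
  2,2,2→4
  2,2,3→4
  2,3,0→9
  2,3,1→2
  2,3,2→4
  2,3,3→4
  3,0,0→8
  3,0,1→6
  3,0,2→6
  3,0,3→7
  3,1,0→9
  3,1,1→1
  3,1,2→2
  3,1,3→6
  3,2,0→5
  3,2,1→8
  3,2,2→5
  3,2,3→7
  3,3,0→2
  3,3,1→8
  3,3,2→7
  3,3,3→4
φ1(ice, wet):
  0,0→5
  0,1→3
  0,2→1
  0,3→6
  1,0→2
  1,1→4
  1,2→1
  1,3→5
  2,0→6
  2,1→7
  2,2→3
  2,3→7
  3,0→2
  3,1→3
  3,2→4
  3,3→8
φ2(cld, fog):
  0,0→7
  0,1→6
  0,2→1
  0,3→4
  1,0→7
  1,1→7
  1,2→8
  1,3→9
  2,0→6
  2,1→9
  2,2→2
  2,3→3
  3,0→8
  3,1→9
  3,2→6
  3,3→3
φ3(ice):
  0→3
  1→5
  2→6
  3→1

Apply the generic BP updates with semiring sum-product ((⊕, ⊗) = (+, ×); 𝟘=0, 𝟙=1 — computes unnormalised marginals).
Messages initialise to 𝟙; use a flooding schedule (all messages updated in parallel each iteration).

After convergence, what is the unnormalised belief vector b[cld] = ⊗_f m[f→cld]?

init: all messages = 𝟙 over 4 values
r1 m[φ0→ice] = [57, 75, 92, 91]
r1 m[φ0→wind] = [90, 69, 87, 69]
r1 m[φ0→fog] = [67, 88, 89, 71]
r1 m[φ1→ice] = [15, 12, 23, 17]
r1 m[φ1→wet] = [15, 17, 9, 26]
r1 m[φ2→cld] = [18, 31, 20, 26]
r1 m[φ2→fog] = [28, 31, 17, 19]
r1 m[φ3→ice] = [3, 5, 6, 1]
r1 m[ice→φ0] = [1, 1, 1, 1]
r1 m[ice→φ1] = [1, 1, 1, 1]
r1 m[ice→φ3] = [1, 1, 1, 1]
r1 m[wet→φ1] = [1, 1, 1, 1]
r1 m[cld→φ2] = [1, 1, 1, 1]
r1 m[wind→φ0] = [1, 1, 1, 1]
r1 m[fog→φ0] = [1, 1, 1, 1]
r1 m[fog→φ2] = [1, 1, 1, 1]
r2 m[φ0→ice] = [57, 75, 92, 91]
r2 m[φ0→wind] = [90, 69, 87, 69]
r2 m[φ0→fog] = [67, 88, 89, 71]
r2 m[φ1→ice] = [15, 12, 23, 17]
r2 m[φ1→wet] = [15, 17, 9, 26]
r2 m[φ2→cld] = [18, 31, 20, 26]
r2 m[φ2→fog] = [28, 31, 17, 19]
r2 m[φ3→ice] = [3, 5, 6, 1]
r2 m[ice→φ0] = [45, 60, 138, 17]
r2 m[ice→φ1] = [171, 375, 552, 91]
r2 m[ice→φ3] = [855, 900, 2116, 1547]
r2 m[wet→φ1] = [1, 1, 1, 1]
r2 m[cld→φ2] = [1, 1, 1, 1]
r2 m[wind→φ0] = [1, 1, 1, 1]
r2 m[fog→φ0] = [28, 31, 17, 19]
r2 m[fog→φ2] = [67, 88, 89, 71]
r3 m[φ0→ice] = [1391, 1691, 2203, 2181]
r3 m[φ0→wind] = [139032, 116698, 141939, 107477]
r3 m[φ0→fog] = [4818, 5740, 5974, 4776]
r3 m[φ1→ice] = [15, 12, 23, 17]
r3 m[φ1→wet] = [5099, 6150, 2566, 7493]
r3 m[φ2→cld] = [1370, 2436, 1585, 2075]
r3 m[φ2→fog] = [28, 31, 17, 19]
r3 m[φ3→ice] = [3, 5, 6, 1]
r3 m[ice→φ0] = [45, 60, 138, 17]
r3 m[ice→φ1] = [171, 375, 552, 91]
r3 m[ice→φ3] = [855, 900, 2116, 1547]
r3 m[wet→φ1] = [1, 1, 1, 1]
r3 m[cld→φ2] = [1, 1, 1, 1]
r3 m[wind→φ0] = [1, 1, 1, 1]
r3 m[fog→φ0] = [28, 31, 17, 19]
r3 m[fog→φ2] = [67, 88, 89, 71]
r4 m[φ0→ice] = [1391, 1691, 2203, 2181]
r4 m[φ0→wind] = [139032, 116698, 141939, 107477]
r4 m[φ0→fog] = [4818, 5740, 5974, 4776]
r4 m[φ1→ice] = [15, 12, 23, 17]
r4 m[φ1→wet] = [5099, 6150, 2566, 7493]
r4 m[φ2→cld] = [1370, 2436, 1585, 2075]
r4 m[φ2→fog] = [28, 31, 17, 19]
r4 m[φ3→ice] = [3, 5, 6, 1]
r4 m[ice→φ0] = [45, 60, 138, 17]
r4 m[ice→φ1] = [4173, 8455, 13218, 2181]
r4 m[ice→φ3] = [20865, 20292, 50669, 37077]
r4 m[wet→φ1] = [1, 1, 1, 1]
r4 m[cld→φ2] = [1, 1, 1, 1]
r4 m[wind→φ0] = [1, 1, 1, 1]
r4 m[fog→φ0] = [28, 31, 17, 19]
r4 m[fog→φ2] = [4818, 5740, 5974, 4776]
r5 m[φ0→ice] = [1391, 1691, 2203, 2181]
r5 m[φ0→wind] = [139032, 116698, 141939, 107477]
r5 m[φ0→fog] = [4818, 5740, 5974, 4776]
r5 m[φ1→ice] = [15, 12, 23, 17]
r5 m[φ1→wet] = [121445, 145408, 61006, 177287]
r5 m[φ2→cld] = [93244, 164682, 106844, 140376]
r5 m[φ2→fog] = [28, 31, 17, 19]
r5 m[φ3→ice] = [3, 5, 6, 1]
r5 m[ice→φ0] = [45, 60, 138, 17]
r5 m[ice→φ1] = [4173, 8455, 13218, 2181]
r5 m[ice→φ3] = [20865, 20292, 50669, 37077]
r5 m[wet→φ1] = [1, 1, 1, 1]
r5 m[cld→φ2] = [1, 1, 1, 1]
r5 m[wind→φ0] = [1, 1, 1, 1]
r5 m[fog→φ0] = [28, 31, 17, 19]
r5 m[fog→φ2] = [4818, 5740, 5974, 4776]
r6 m[φ0→ice] = [1391, 1691, 2203, 2181]
r6 m[φ0→wind] = [139032, 116698, 141939, 107477]
r6 m[φ0→fog] = [4818, 5740, 5974, 4776]
r6 m[φ1→ice] = [15, 12, 23, 17]
r6 m[φ1→wet] = [121445, 145408, 61006, 177287]
r6 m[φ2→cld] = [93244, 164682, 106844, 140376]
r6 m[φ2→fog] = [28, 31, 17, 19]
r6 m[φ3→ice] = [3, 5, 6, 1]
r6 m[ice→φ0] = [45, 60, 138, 17]
r6 m[ice→φ1] = [4173, 8455, 13218, 2181]
r6 m[ice→φ3] = [20865, 20292, 50669, 37077]
r6 m[wet→φ1] = [1, 1, 1, 1]
r6 m[cld→φ2] = [1, 1, 1, 1]
r6 m[wind→φ0] = [1, 1, 1, 1]
r6 m[fog→φ0] = [28, 31, 17, 19]
r6 m[fog→φ2] = [4818, 5740, 5974, 4776]
fixed point reached at round 6
b[cld] = ⊗ incoming = [93244, 164682, 106844, 140376]

b[cld] = [93244, 164682, 106844, 140376]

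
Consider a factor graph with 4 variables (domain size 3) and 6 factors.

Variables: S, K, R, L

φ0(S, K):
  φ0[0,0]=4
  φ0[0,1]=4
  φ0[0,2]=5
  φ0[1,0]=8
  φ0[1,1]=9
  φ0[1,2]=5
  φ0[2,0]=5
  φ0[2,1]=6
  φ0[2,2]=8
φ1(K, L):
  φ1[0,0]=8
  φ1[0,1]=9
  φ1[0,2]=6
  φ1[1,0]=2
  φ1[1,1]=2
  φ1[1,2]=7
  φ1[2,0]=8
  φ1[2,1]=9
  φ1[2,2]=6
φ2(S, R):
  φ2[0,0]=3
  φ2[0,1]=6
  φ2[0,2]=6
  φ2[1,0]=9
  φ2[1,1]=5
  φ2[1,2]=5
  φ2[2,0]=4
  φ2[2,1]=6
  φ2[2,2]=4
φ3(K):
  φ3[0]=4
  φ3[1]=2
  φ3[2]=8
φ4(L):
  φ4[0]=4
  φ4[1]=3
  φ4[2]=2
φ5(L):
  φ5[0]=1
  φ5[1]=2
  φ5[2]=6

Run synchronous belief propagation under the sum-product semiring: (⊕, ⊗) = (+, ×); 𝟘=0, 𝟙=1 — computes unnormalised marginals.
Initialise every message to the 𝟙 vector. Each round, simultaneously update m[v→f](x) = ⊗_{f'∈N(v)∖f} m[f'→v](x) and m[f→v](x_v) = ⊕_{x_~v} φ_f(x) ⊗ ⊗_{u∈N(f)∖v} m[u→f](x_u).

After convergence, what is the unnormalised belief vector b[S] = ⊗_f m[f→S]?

b[S] = [145200, 251712, 203280]

init: all messages = 𝟙 over 3 values
r1 m[φ0→S] = [13, 22, 19]
r1 m[φ0→K] = [17, 19, 18]
r1 m[φ1→K] = [23, 11, 23]
r1 m[φ1→L] = [18, 20, 19]
r1 m[φ2→S] = [15, 19, 14]
r1 m[φ2→R] = [16, 17, 15]
r1 m[φ3→K] = [4, 2, 8]
r1 m[φ4→L] = [4, 3, 2]
r1 m[φ5→L] = [1, 2, 6]
r1 m[S→φ0] = [1, 1, 1]
r1 m[S→φ2] = [1, 1, 1]
r1 m[K→φ0] = [1, 1, 1]
r1 m[K→φ1] = [1, 1, 1]
r1 m[K→φ3] = [1, 1, 1]
r1 m[R→φ2] = [1, 1, 1]
r1 m[L→φ1] = [1, 1, 1]
r1 m[L→φ4] = [1, 1, 1]
r1 m[L→φ5] = [1, 1, 1]
r2 m[φ0→S] = [13, 22, 19]
r2 m[φ0→K] = [17, 19, 18]
r2 m[φ1→K] = [23, 11, 23]
r2 m[φ1→L] = [18, 20, 19]
r2 m[φ2→S] = [15, 19, 14]
r2 m[φ2→R] = [16, 17, 15]
r2 m[φ3→K] = [4, 2, 8]
r2 m[φ4→L] = [4, 3, 2]
r2 m[φ5→L] = [1, 2, 6]
r2 m[S→φ0] = [15, 19, 14]
r2 m[S→φ2] = [13, 22, 19]
r2 m[K→φ0] = [92, 22, 184]
r2 m[K→φ1] = [68, 38, 144]
r2 m[K→φ3] = [391, 209, 414]
r2 m[R→φ2] = [1, 1, 1]
r2 m[L→φ1] = [4, 6, 12]
r2 m[L→φ4] = [18, 40, 114]
r2 m[L→φ5] = [72, 60, 38]
r3 m[φ0→S] = [1376, 1854, 2064]
r3 m[φ0→K] = [282, 315, 282]
r3 m[φ1→K] = [158, 104, 158]
r3 m[φ1→L] = [1772, 1984, 1538]
r3 m[φ2→S] = [15, 19, 14]
r3 m[φ2→R] = [313, 302, 264]
r3 m[φ3→K] = [4, 2, 8]
r3 m[φ4→L] = [4, 3, 2]
r3 m[φ5→L] = [1, 2, 6]
r3 m[S→φ0] = [15, 19, 14]
r3 m[S→φ2] = [13, 22, 19]
r3 m[K→φ0] = [92, 22, 184]
r3 m[K→φ1] = [68, 38, 144]
r3 m[K→φ3] = [391, 209, 414]
r3 m[R→φ2] = [1, 1, 1]
r3 m[L→φ1] = [4, 6, 12]
r3 m[L→φ4] = [18, 40, 114]
r3 m[L→φ5] = [72, 60, 38]
r4 m[φ0→S] = [1376, 1854, 2064]
r4 m[φ0→K] = [282, 315, 282]
r4 m[φ1→K] = [158, 104, 158]
r4 m[φ1→L] = [1772, 1984, 1538]
r4 m[φ2→S] = [15, 19, 14]
r4 m[φ2→R] = [313, 302, 264]
r4 m[φ3→K] = [4, 2, 8]
r4 m[φ4→L] = [4, 3, 2]
r4 m[φ5→L] = [1, 2, 6]
r4 m[S→φ0] = [15, 19, 14]
r4 m[S→φ2] = [1376, 1854, 2064]
r4 m[K→φ0] = [632, 208, 1264]
r4 m[K→φ1] = [1128, 630, 2256]
r4 m[K→φ3] = [44556, 32760, 44556]
r4 m[R→φ2] = [1, 1, 1]
r4 m[L→φ1] = [4, 6, 12]
r4 m[L→φ4] = [1772, 3968, 9228]
r4 m[L→φ5] = [7088, 5952, 3076]
r5 m[φ0→S] = [9680, 13248, 14520]
r5 m[φ0→K] = [282, 315, 282]
r5 m[φ1→K] = [158, 104, 158]
r5 m[φ1→L] = [28332, 31716, 24714]
r5 m[φ2→S] = [15, 19, 14]
r5 m[φ2→R] = [29070, 29910, 25782]
r5 m[φ3→K] = [4, 2, 8]
r5 m[φ4→L] = [4, 3, 2]
r5 m[φ5→L] = [1, 2, 6]
r5 m[S→φ0] = [15, 19, 14]
r5 m[S→φ2] = [1376, 1854, 2064]
r5 m[K→φ0] = [632, 208, 1264]
r5 m[K→φ1] = [1128, 630, 2256]
r5 m[K→φ3] = [44556, 32760, 44556]
r5 m[R→φ2] = [1, 1, 1]
r5 m[L→φ1] = [4, 6, 12]
r5 m[L→φ4] = [1772, 3968, 9228]
r5 m[L→φ5] = [7088, 5952, 3076]
r6 m[φ0→S] = [9680, 13248, 14520]
r6 m[φ0→K] = [282, 315, 282]
r6 m[φ1→K] = [158, 104, 158]
r6 m[φ1→L] = [28332, 31716, 24714]
r6 m[φ2→S] = [15, 19, 14]
r6 m[φ2→R] = [29070, 29910, 25782]
r6 m[φ3→K] = [4, 2, 8]
r6 m[φ4→L] = [4, 3, 2]
r6 m[φ5→L] = [1, 2, 6]
r6 m[S→φ0] = [15, 19, 14]
r6 m[S→φ2] = [9680, 13248, 14520]
r6 m[K→φ0] = [632, 208, 1264]
r6 m[K→φ1] = [1128, 630, 2256]
r6 m[K→φ3] = [44556, 32760, 44556]
r6 m[R→φ2] = [1, 1, 1]
r6 m[L→φ1] = [4, 6, 12]
r6 m[L→φ4] = [28332, 63432, 148284]
r6 m[L→φ5] = [113328, 95148, 49428]
r7 m[φ0→S] = [9680, 13248, 14520]
r7 m[φ0→K] = [282, 315, 282]
r7 m[φ1→K] = [158, 104, 158]
r7 m[φ1→L] = [28332, 31716, 24714]
r7 m[φ2→S] = [15, 19, 14]
r7 m[φ2→R] = [206352, 211440, 182400]
r7 m[φ3→K] = [4, 2, 8]
r7 m[φ4→L] = [4, 3, 2]
r7 m[φ5→L] = [1, 2, 6]
r7 m[S→φ0] = [15, 19, 14]
r7 m[S→φ2] = [9680, 13248, 14520]
r7 m[K→φ0] = [632, 208, 1264]
r7 m[K→φ1] = [1128, 630, 2256]
r7 m[K→φ3] = [44556, 32760, 44556]
r7 m[R→φ2] = [1, 1, 1]
r7 m[L→φ1] = [4, 6, 12]
r7 m[L→φ4] = [28332, 63432, 148284]
r7 m[L→φ5] = [113328, 95148, 49428]
r8 m[φ0→S] = [9680, 13248, 14520]
r8 m[φ0→K] = [282, 315, 282]
r8 m[φ1→K] = [158, 104, 158]
r8 m[φ1→L] = [28332, 31716, 24714]
r8 m[φ2→S] = [15, 19, 14]
r8 m[φ2→R] = [206352, 211440, 182400]
r8 m[φ3→K] = [4, 2, 8]
r8 m[φ4→L] = [4, 3, 2]
r8 m[φ5→L] = [1, 2, 6]
r8 m[S→φ0] = [15, 19, 14]
r8 m[S→φ2] = [9680, 13248, 14520]
r8 m[K→φ0] = [632, 208, 1264]
r8 m[K→φ1] = [1128, 630, 2256]
r8 m[K→φ3] = [44556, 32760, 44556]
r8 m[R→φ2] = [1, 1, 1]
r8 m[L→φ1] = [4, 6, 12]
r8 m[L→φ4] = [28332, 63432, 148284]
r8 m[L→φ5] = [113328, 95148, 49428]
fixed point reached at round 8
b[S] = ⊗ incoming = [145200, 251712, 203280]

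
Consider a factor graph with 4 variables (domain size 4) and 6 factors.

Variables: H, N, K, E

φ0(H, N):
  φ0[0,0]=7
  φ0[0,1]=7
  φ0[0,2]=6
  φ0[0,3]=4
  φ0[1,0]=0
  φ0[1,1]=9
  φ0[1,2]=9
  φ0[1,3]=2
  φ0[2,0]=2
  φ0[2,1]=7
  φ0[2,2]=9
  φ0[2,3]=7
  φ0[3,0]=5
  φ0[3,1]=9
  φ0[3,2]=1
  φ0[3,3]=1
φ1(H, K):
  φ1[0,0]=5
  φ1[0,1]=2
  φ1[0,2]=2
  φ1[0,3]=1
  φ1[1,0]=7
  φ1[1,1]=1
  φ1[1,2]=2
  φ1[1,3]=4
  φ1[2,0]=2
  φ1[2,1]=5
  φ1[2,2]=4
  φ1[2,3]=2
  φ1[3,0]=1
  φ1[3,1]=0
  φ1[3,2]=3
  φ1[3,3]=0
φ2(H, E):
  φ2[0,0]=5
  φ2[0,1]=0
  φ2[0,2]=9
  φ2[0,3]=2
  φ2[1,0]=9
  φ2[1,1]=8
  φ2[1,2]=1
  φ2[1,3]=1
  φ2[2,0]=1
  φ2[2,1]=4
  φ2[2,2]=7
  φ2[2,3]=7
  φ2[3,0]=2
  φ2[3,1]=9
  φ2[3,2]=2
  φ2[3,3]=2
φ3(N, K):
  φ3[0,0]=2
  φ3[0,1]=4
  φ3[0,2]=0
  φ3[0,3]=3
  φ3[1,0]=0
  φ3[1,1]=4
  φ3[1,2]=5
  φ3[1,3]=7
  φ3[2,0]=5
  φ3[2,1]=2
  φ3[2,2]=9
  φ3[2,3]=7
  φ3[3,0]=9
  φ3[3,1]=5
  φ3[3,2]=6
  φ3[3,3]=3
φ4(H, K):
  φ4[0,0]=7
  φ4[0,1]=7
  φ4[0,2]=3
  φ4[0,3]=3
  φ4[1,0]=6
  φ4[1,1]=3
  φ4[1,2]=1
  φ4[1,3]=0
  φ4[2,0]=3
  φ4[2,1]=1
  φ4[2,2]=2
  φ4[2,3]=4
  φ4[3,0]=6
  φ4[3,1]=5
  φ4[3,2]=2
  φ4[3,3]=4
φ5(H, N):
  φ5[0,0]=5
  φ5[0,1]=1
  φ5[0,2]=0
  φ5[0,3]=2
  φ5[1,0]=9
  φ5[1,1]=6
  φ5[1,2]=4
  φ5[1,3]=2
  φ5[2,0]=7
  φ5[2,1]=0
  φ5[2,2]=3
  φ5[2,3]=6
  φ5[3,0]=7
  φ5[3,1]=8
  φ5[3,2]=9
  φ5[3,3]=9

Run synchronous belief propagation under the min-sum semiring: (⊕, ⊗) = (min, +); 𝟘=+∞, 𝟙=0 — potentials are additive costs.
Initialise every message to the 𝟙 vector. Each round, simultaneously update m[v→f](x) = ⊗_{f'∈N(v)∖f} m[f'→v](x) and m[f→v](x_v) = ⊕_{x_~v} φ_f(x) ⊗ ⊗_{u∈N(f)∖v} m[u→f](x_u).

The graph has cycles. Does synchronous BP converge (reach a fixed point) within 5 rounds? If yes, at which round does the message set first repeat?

init: all messages = 𝟙 over 4 values
r1 m[φ0→H] = [4, 0, 2, 1]
r1 m[φ0→N] = [0, 7, 1, 1]
r1 m[φ1→H] = [1, 1, 2, 0]
r1 m[φ1→K] = [1, 0, 2, 0]
r1 m[φ2→H] = [0, 1, 1, 2]
r1 m[φ2→E] = [1, 0, 1, 1]
r1 m[φ3→N] = [0, 0, 2, 3]
r1 m[φ3→K] = [0, 2, 0, 3]
r1 m[φ4→H] = [3, 0, 1, 2]
r1 m[φ4→K] = [3, 1, 1, 0]
r1 m[φ5→H] = [0, 2, 0, 7]
r1 m[φ5→N] = [5, 0, 0, 2]
r1 m[H→φ0] = [0, 0, 0, 0]
r1 m[H→φ1] = [0, 0, 0, 0]
r1 m[H→φ2] = [0, 0, 0, 0]
r1 m[H→φ4] = [0, 0, 0, 0]
r1 m[H→φ5] = [0, 0, 0, 0]
r1 m[N→φ0] = [0, 0, 0, 0]
r1 m[N→φ3] = [0, 0, 0, 0]
r1 m[N→φ5] = [0, 0, 0, 0]
r1 m[K→φ1] = [0, 0, 0, 0]
r1 m[K→φ3] = [0, 0, 0, 0]
r1 m[K→φ4] = [0, 0, 0, 0]
r1 m[E→φ2] = [0, 0, 0, 0]
r2 m[φ0→H] = [4, 0, 2, 1]
r2 m[φ0→N] = [0, 7, 1, 1]
r2 m[φ1→H] = [1, 1, 2, 0]
r2 m[φ1→K] = [1, 0, 2, 0]
r2 m[φ2→H] = [0, 1, 1, 2]
r2 m[φ2→E] = [1, 0, 1, 1]
r2 m[φ3→N] = [0, 0, 2, 3]
r2 m[φ3→K] = [0, 2, 0, 3]
r2 m[φ4→H] = [3, 0, 1, 2]
r2 m[φ4→K] = [3, 1, 1, 0]
r2 m[φ5→H] = [0, 2, 0, 7]
r2 m[φ5→N] = [5, 0, 0, 2]
r2 m[H→φ0] = [4, 4, 4, 11]
r2 m[H→φ1] = [7, 3, 4, 12]
r2 m[H→φ2] = [8, 3, 5, 10]
r2 m[H→φ4] = [5, 4, 5, 10]
r2 m[H→φ5] = [8, 2, 6, 5]
r2 m[N→φ0] = [5, 0, 2, 5]
r2 m[N→φ3] = [5, 7, 1, 3]
r2 m[N→φ5] = [0, 7, 3, 4]
r2 m[K→φ1] = [3, 3, 1, 3]
r2 m[K→φ3] = [4, 1, 3, 0]
r2 m[K→φ4] = [1, 2, 2, 3]
r2 m[E→φ2] = [0, 0, 0, 0]
r3 m[φ0→H] = [7, 5, 7, 3]
r3 m[φ0→N] = [4, 11, 10, 6]
r3 m[φ1→H] = [3, 3, 5, 3]
r3 m[φ1→K] = [6, 4, 5, 6]
r3 m[φ2→H] = [0, 1, 1, 2]
r3 m[φ2→E] = [6, 8, 4, 4]
r3 m[φ3→N] = [3, 4, 3, 3]
r3 m[φ3→K] = [6, 3, 5, 6]
r3 m[φ4→H] = [5, 3, 3, 4]
r3 m[φ4→K] = [8, 6, 5, 4]
r3 m[φ5→H] = [3, 6, 6, 7]
r3 m[φ5→N] = [11, 6, 6, 4]
r3 m[H→φ0] = [4, 4, 4, 11]
r3 m[H→φ1] = [7, 3, 4, 12]
r3 m[H→φ2] = [8, 3, 5, 10]
r3 m[H→φ4] = [5, 4, 5, 10]
r3 m[H→φ5] = [8, 2, 6, 5]
r3 m[N→φ0] = [5, 0, 2, 5]
r3 m[N→φ3] = [5, 7, 1, 3]
r3 m[N→φ5] = [0, 7, 3, 4]
r3 m[K→φ1] = [3, 3, 1, 3]
r3 m[K→φ3] = [4, 1, 3, 0]
r3 m[K→φ4] = [1, 2, 2, 3]
r3 m[E→φ2] = [0, 0, 0, 0]
r4 m[φ0→H] = [7, 5, 7, 3]
r4 m[φ0→N] = [4, 11, 10, 6]
r4 m[φ1→H] = [3, 3, 5, 3]
r4 m[φ1→K] = [6, 4, 5, 6]
r4 m[φ2→H] = [0, 1, 1, 2]
r4 m[φ2→E] = [6, 8, 4, 4]
r4 m[φ3→N] = [3, 4, 3, 3]
r4 m[φ3→K] = [6, 3, 5, 6]
r4 m[φ4→H] = [5, 3, 3, 4]
r4 m[φ4→K] = [8, 6, 5, 4]
r4 m[φ5→H] = [3, 6, 6, 7]
r4 m[φ5→N] = [11, 6, 6, 4]
r4 m[H→φ0] = [11, 13, 15, 16]
r4 m[H→φ1] = [15, 15, 17, 16]
r4 m[H→φ2] = [18, 17, 21, 17]
r4 m[H→φ4] = [13, 15, 19, 15]
r4 m[H→φ5] = [15, 12, 16, 12]
r4 m[N→φ0] = [14, 10, 9, 7]
r4 m[N→φ3] = [15, 17, 16, 10]
r4 m[N→φ5] = [7, 15, 13, 9]
r4 m[K→φ1] = [14, 9, 10, 10]
r4 m[K→φ3] = [14, 10, 10, 10]
r4 m[K→φ4] = [12, 7, 10, 12]
r4 m[E→φ2] = [0, 0, 0, 0]
r5 m[φ0→H] = [11, 9, 14, 8]
r5 m[φ0→N] = [13, 18, 17, 15]
r5 m[φ1→H] = [11, 10, 12, 9]
r5 m[φ1→K] = [17, 16, 17, 16]
r5 m[φ2→H] = [0, 1, 1, 2]
r5 m[φ2→E] = [19, 18, 18, 18]
r5 m[φ3→N] = [10, 14, 12, 13]
r5 m[φ3→K] = [17, 15, 15, 13]
r5 m[φ4→H] = [13, 10, 8, 12]
r5 m[φ4→K] = [20, 18, 16, 15]
r5 m[φ5→H] = [11, 11, 14, 14]
r5 m[φ5→N] = [19, 16, 15, 14]
r5 m[H→φ0] = [11, 13, 15, 16]
r5 m[H→φ1] = [15, 15, 17, 16]
r5 m[H→φ2] = [18, 17, 21, 17]
r5 m[H→φ4] = [13, 15, 19, 15]
r5 m[H→φ5] = [15, 12, 16, 12]
r5 m[N→φ0] = [14, 10, 9, 7]
r5 m[N→φ3] = [15, 17, 16, 10]
r5 m[N→φ5] = [7, 15, 13, 9]
r5 m[K→φ1] = [14, 9, 10, 10]
r5 m[K→φ3] = [14, 10, 10, 10]
r5 m[K→φ4] = [12, 7, 10, 12]
r5 m[E→φ2] = [0, 0, 0, 0]
no fixed point within 5 rounds

NOT CONVERGED within 5 rounds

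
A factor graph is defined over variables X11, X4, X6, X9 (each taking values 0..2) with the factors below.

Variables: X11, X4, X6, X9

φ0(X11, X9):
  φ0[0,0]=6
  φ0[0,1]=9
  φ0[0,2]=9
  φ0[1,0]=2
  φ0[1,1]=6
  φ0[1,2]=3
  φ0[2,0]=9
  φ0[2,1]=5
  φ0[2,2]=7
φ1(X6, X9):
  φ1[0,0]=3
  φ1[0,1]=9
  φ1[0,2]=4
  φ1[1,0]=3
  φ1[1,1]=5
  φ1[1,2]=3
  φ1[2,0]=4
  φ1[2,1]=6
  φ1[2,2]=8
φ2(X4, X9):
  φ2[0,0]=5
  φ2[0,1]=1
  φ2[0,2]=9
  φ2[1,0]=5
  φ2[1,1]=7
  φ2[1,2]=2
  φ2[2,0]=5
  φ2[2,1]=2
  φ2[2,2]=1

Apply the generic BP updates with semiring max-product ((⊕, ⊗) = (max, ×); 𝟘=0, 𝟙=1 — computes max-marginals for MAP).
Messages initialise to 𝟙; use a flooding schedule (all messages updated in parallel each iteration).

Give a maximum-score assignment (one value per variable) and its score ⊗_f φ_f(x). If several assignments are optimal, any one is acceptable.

init: all messages = 𝟙 over 3 values
r1 m[φ0→X11] = [9, 6, 9]
r1 m[φ0→X9] = [9, 9, 9]
r1 m[φ1→X6] = [9, 5, 8]
r1 m[φ1→X9] = [4, 9, 8]
r1 m[φ2→X4] = [9, 7, 5]
r1 m[φ2→X9] = [5, 7, 9]
r1 m[X11→φ0] = [1, 1, 1]
r1 m[X4→φ2] = [1, 1, 1]
r1 m[X6→φ1] = [1, 1, 1]
r1 m[X9→φ0] = [1, 1, 1]
r1 m[X9→φ1] = [1, 1, 1]
r1 m[X9→φ2] = [1, 1, 1]
r2 m[φ0→X11] = [9, 6, 9]
r2 m[φ0→X9] = [9, 9, 9]
r2 m[φ1→X6] = [9, 5, 8]
r2 m[φ1→X9] = [4, 9, 8]
r2 m[φ2→X4] = [9, 7, 5]
r2 m[φ2→X9] = [5, 7, 9]
r2 m[X11→φ0] = [1, 1, 1]
r2 m[X4→φ2] = [1, 1, 1]
r2 m[X6→φ1] = [1, 1, 1]
r2 m[X9→φ0] = [20, 63, 72]
r2 m[X9→φ1] = [45, 63, 81]
r2 m[X9→φ2] = [36, 81, 72]
r3 m[φ0→X11] = [648, 378, 504]
r3 m[φ0→X9] = [9, 9, 9]
r3 m[φ1→X6] = [567, 315, 648]
r3 m[φ1→X9] = [4, 9, 8]
r3 m[φ2→X4] = [648, 567, 180]
r3 m[φ2→X9] = [5, 7, 9]
r3 m[X11→φ0] = [1, 1, 1]
r3 m[X4→φ2] = [1, 1, 1]
r3 m[X6→φ1] = [1, 1, 1]
r3 m[X9→φ0] = [20, 63, 72]
r3 m[X9→φ1] = [45, 63, 81]
r3 m[X9→φ2] = [36, 81, 72]
r4 m[φ0→X11] = [648, 378, 504]
r4 m[φ0→X9] = [9, 9, 9]
r4 m[φ1→X6] = [567, 315, 648]
r4 m[φ1→X9] = [4, 9, 8]
r4 m[φ2→X4] = [648, 567, 180]
r4 m[φ2→X9] = [5, 7, 9]
r4 m[X11→φ0] = [1, 1, 1]
r4 m[X4→φ2] = [1, 1, 1]
r4 m[X6→φ1] = [1, 1, 1]
r4 m[X9→φ0] = [20, 63, 72]
r4 m[X9→φ1] = [45, 63, 81]
r4 m[X9→φ2] = [36, 81, 72]
fixed point reached at round 4
traceback from X11: (X11=0, X4=0, X6=2, X9=2), score=648

assignment: (X11=0, X4=0, X6=2, X9=2); score = 648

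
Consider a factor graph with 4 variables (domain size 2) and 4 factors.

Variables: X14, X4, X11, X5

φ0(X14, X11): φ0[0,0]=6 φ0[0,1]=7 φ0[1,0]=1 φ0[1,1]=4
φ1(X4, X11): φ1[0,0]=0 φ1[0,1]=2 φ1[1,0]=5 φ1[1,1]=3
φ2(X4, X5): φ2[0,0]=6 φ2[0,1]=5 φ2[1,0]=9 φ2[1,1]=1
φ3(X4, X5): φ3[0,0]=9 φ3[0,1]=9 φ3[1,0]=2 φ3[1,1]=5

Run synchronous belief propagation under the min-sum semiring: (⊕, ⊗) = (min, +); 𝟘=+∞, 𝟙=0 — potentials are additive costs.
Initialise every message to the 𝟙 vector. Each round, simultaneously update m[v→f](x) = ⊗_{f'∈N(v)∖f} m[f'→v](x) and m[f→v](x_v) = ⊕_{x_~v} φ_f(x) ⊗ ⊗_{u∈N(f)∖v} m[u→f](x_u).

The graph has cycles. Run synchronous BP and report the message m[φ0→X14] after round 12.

init: all messages = 𝟙 over 2 values
r1 m[φ0→X14] = [6, 1]
r1 m[φ0→X11] = [1, 4]
r1 m[φ1→X4] = [0, 3]
r1 m[φ1→X11] = [0, 2]
r1 m[φ2→X4] = [5, 1]
r1 m[φ2→X5] = [6, 1]
r1 m[φ3→X4] = [9, 2]
r1 m[φ3→X5] = [2, 5]
r1 m[X14→φ0] = [0, 0]
r1 m[X4→φ1] = [0, 0]
r1 m[X4→φ2] = [0, 0]
r1 m[X4→φ3] = [0, 0]
r1 m[X11→φ0] = [0, 0]
r1 m[X11→φ1] = [0, 0]
r1 m[X5→φ2] = [0, 0]
r1 m[X5→φ3] = [0, 0]
r2 m[φ0→X14] = [6, 1]
r2 m[φ0→X11] = [1, 4]
r2 m[φ1→X4] = [0, 3]
r2 m[φ1→X11] = [0, 2]
r2 m[φ2→X4] = [5, 1]
r2 m[φ2→X5] = [6, 1]
r2 m[φ3→X4] = [9, 2]
r2 m[φ3→X5] = [2, 5]
r2 m[X14→φ0] = [0, 0]
r2 m[X4→φ1] = [14, 3]
r2 m[X4→φ2] = [9, 5]
r2 m[X4→φ3] = [5, 4]
r2 m[X11→φ0] = [0, 2]
r2 m[X11→φ1] = [1, 4]
r2 m[X5→φ2] = [2, 5]
r2 m[X5→φ3] = [6, 1]
r3 m[φ0→X14] = [6, 1]
r3 m[φ0→X11] = [1, 4]
r3 m[φ1→X4] = [1, 6]
r3 m[φ1→X11] = [8, 6]
r3 m[φ2→X4] = [8, 6]
r3 m[φ2→X5] = [14, 6]
r3 m[φ3→X4] = [10, 6]
r3 m[φ3→X5] = [6, 9]
r3 m[X14→φ0] = [0, 0]
r3 m[X4→φ1] = [14, 3]
r3 m[X4→φ2] = [9, 5]
r3 m[X4→φ3] = [5, 4]
r3 m[X11→φ0] = [0, 2]
r3 m[X11→φ1] = [1, 4]
r3 m[X5→φ2] = [2, 5]
r3 m[X5→φ3] = [6, 1]
r4 m[φ0→X14] = [6, 1]
r4 m[φ0→X11] = [1, 4]
r4 m[φ1→X4] = [1, 6]
r4 m[φ1→X11] = [8, 6]
r4 m[φ2→X4] = [8, 6]
r4 m[φ2→X5] = [14, 6]
r4 m[φ3→X4] = [10, 6]
r4 m[φ3→X5] = [6, 9]
r4 m[X14→φ0] = [0, 0]
r4 m[X4→φ1] = [18, 12]
r4 m[X4→φ2] = [11, 12]
r4 m[X4→φ3] = [9, 12]
r4 m[X11→φ0] = [8, 6]
r4 m[X11→φ1] = [1, 4]
r4 m[X5→φ2] = [6, 9]
r4 m[X5→φ3] = [14, 6]
r5 m[φ0→X14] = [13, 9]
r5 m[φ0→X11] = [1, 4]
r5 m[φ1→X4] = [1, 6]
r5 m[φ1→X11] = [17, 15]
r5 m[φ2→X4] = [12, 10]
r5 m[φ2→X5] = [17, 13]
r5 m[φ3→X4] = [15, 11]
r5 m[φ3→X5] = [14, 17]
r5 m[X14→φ0] = [0, 0]
r5 m[X4→φ1] = [18, 12]
r5 m[X4→φ2] = [11, 12]
r5 m[X4→φ3] = [9, 12]
r5 m[X11→φ0] = [8, 6]
r5 m[X11→φ1] = [1, 4]
r5 m[X5→φ2] = [6, 9]
r5 m[X5→φ3] = [14, 6]
r6 m[φ0→X14] = [13, 9]
r6 m[φ0→X11] = [1, 4]
r6 m[φ1→X4] = [1, 6]
r6 m[φ1→X11] = [17, 15]
r6 m[φ2→X4] = [12, 10]
r6 m[φ2→X5] = [17, 13]
r6 m[φ3→X4] = [15, 11]
r6 m[φ3→X5] = [14, 17]
r6 m[X14→φ0] = [0, 0]
r6 m[X4→φ1] = [27, 21]
r6 m[X4→φ2] = [16, 17]
r6 m[X4→φ3] = [13, 16]
r6 m[X11→φ0] = [17, 15]
r6 m[X11→φ1] = [1, 4]
r6 m[X5→φ2] = [14, 17]
r6 m[X5→φ3] = [17, 13]
r7 m[φ0→X14] = [22, 18]
r7 m[φ0→X11] = [1, 4]
r7 m[φ1→X4] = [1, 6]
r7 m[φ1→X11] = [26, 24]
r7 m[φ2→X4] = [20, 18]
r7 m[φ2→X5] = [22, 18]
r7 m[φ3→X4] = [22, 18]
r7 m[φ3→X5] = [18, 21]
r7 m[X14→φ0] = [0, 0]
r7 m[X4→φ1] = [27, 21]
r7 m[X4→φ2] = [16, 17]
r7 m[X4→φ3] = [13, 16]
r7 m[X11→φ0] = [17, 15]
r7 m[X11→φ1] = [1, 4]
r7 m[X5→φ2] = [14, 17]
r7 m[X5→φ3] = [17, 13]
r8 m[φ0→X14] = [22, 18]
r8 m[φ0→X11] = [1, 4]
r8 m[φ1→X4] = [1, 6]
r8 m[φ1→X11] = [26, 24]
r8 m[φ2→X4] = [20, 18]
r8 m[φ2→X5] = [22, 18]
r8 m[φ3→X4] = [22, 18]
r8 m[φ3→X5] = [18, 21]
r8 m[X14→φ0] = [0, 0]
r8 m[X4→φ1] = [42, 36]
r8 m[X4→φ2] = [23, 24]
r8 m[X4→φ3] = [21, 24]
r8 m[X11→φ0] = [26, 24]
r8 m[X11→φ1] = [1, 4]
r8 m[X5→φ2] = [18, 21]
r8 m[X5→φ3] = [22, 18]
r9 m[φ0→X14] = [31, 27]
r9 m[φ0→X11] = [1, 4]
r9 m[φ1→X4] = [1, 6]
r9 m[φ1→X11] = [41, 39]
r9 m[φ2→X4] = [24, 22]
r9 m[φ2→X5] = [29, 25]
r9 m[φ3→X4] = [27, 23]
r9 m[φ3→X5] = [26, 29]
r9 m[X14→φ0] = [0, 0]
r9 m[X4→φ1] = [42, 36]
r9 m[X4→φ2] = [23, 24]
r9 m[X4→φ3] = [21, 24]
r9 m[X11→φ0] = [26, 24]
r9 m[X11→φ1] = [1, 4]
r9 m[X5→φ2] = [18, 21]
r9 m[X5→φ3] = [22, 18]
r10 m[φ0→X14] = [31, 27]
r10 m[φ0→X11] = [1, 4]
r10 m[φ1→X4] = [1, 6]
r10 m[φ1→X11] = [41, 39]
r10 m[φ2→X4] = [24, 22]
r10 m[φ2→X5] = [29, 25]
r10 m[φ3→X4] = [27, 23]
r10 m[φ3→X5] = [26, 29]
r10 m[X14→φ0] = [0, 0]
r10 m[X4→φ1] = [51, 45]
r10 m[X4→φ2] = [28, 29]
r10 m[X4→φ3] = [25, 28]
r10 m[X11→φ0] = [41, 39]
r10 m[X11→φ1] = [1, 4]
r10 m[X5→φ2] = [26, 29]
r10 m[X5→φ3] = [29, 25]
r11 m[φ0→X14] = [46, 42]
r11 m[φ0→X11] = [1, 4]
r11 m[φ1→X4] = [1, 6]
r11 m[φ1→X11] = [50, 48]
r11 m[φ2→X4] = [32, 30]
r11 m[φ2→X5] = [34, 30]
r11 m[φ3→X4] = [34, 30]
r11 m[φ3→X5] = [30, 33]
r11 m[X14→φ0] = [0, 0]
r11 m[X4→φ1] = [51, 45]
r11 m[X4→φ2] = [28, 29]
r11 m[X4→φ3] = [25, 28]
r11 m[X11→φ0] = [41, 39]
r11 m[X11→φ1] = [1, 4]
r11 m[X5→φ2] = [26, 29]
r11 m[X5→φ3] = [29, 25]
r12 m[φ0→X14] = [46, 42]
r12 m[φ0→X11] = [1, 4]
r12 m[φ1→X4] = [1, 6]
r12 m[φ1→X11] = [50, 48]
r12 m[φ2→X4] = [32, 30]
r12 m[φ2→X5] = [34, 30]
r12 m[φ3→X4] = [34, 30]
r12 m[φ3→X5] = [30, 33]
r12 m[X14→φ0] = [0, 0]
r12 m[X4→φ1] = [66, 60]
r12 m[X4→φ2] = [35, 36]
r12 m[X4→φ3] = [33, 36]
r12 m[X11→φ0] = [50, 48]
r12 m[X11→φ1] = [1, 4]
r12 m[X5→φ2] = [30, 33]
r12 m[X5→φ3] = [34, 30]

message @ round 12 = [46, 42]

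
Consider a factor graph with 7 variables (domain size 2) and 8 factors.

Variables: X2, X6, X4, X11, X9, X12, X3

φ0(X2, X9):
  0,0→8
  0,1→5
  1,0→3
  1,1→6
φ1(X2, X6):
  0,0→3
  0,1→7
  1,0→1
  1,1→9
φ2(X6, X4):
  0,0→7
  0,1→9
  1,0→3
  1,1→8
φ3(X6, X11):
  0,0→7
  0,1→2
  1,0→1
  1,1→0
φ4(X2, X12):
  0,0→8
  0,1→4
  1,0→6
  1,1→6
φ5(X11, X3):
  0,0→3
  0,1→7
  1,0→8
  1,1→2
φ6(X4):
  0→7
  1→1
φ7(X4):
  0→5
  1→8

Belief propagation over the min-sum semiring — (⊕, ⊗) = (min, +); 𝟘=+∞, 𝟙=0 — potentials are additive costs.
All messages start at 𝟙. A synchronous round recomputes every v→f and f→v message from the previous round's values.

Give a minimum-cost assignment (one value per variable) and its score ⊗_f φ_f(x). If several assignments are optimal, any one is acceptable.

assignment: (X2=1, X6=0, X4=1, X11=1, X9=0, X12=0, X3=1); score = 32

init: all messages = 𝟙 over 2 values
r1 m[φ0→X2] = [5, 3]
r1 m[φ0→X9] = [3, 5]
r1 m[φ1→X2] = [3, 1]
r1 m[φ1→X6] = [1, 7]
r1 m[φ2→X6] = [7, 3]
r1 m[φ2→X4] = [3, 8]
r1 m[φ3→X6] = [2, 0]
r1 m[φ3→X11] = [1, 0]
r1 m[φ4→X2] = [4, 6]
r1 m[φ4→X12] = [6, 4]
r1 m[φ5→X11] = [3, 2]
r1 m[φ5→X3] = [3, 2]
r1 m[φ6→X4] = [7, 1]
r1 m[φ7→X4] = [5, 8]
r1 m[X2→φ0] = [0, 0]
r1 m[X2→φ1] = [0, 0]
r1 m[X2→φ4] = [0, 0]
r1 m[X6→φ1] = [0, 0]
r1 m[X6→φ2] = [0, 0]
r1 m[X6→φ3] = [0, 0]
r1 m[X4→φ2] = [0, 0]
r1 m[X4→φ6] = [0, 0]
r1 m[X4→φ7] = [0, 0]
r1 m[X11→φ3] = [0, 0]
r1 m[X11→φ5] = [0, 0]
r1 m[X9→φ0] = [0, 0]
r1 m[X12→φ4] = [0, 0]
r1 m[X3→φ5] = [0, 0]
r2 m[φ0→X2] = [5, 3]
r2 m[φ0→X9] = [3, 5]
r2 m[φ1→X2] = [3, 1]
r2 m[φ1→X6] = [1, 7]
r2 m[φ2→X6] = [7, 3]
r2 m[φ2→X4] = [3, 8]
r2 m[φ3→X6] = [2, 0]
r2 m[φ3→X11] = [1, 0]
r2 m[φ4→X2] = [4, 6]
r2 m[φ4→X12] = [6, 4]
r2 m[φ5→X11] = [3, 2]
r2 m[φ5→X3] = [3, 2]
r2 m[φ6→X4] = [7, 1]
r2 m[φ7→X4] = [5, 8]
r2 m[X2→φ0] = [7, 7]
r2 m[X2→φ1] = [9, 9]
r2 m[X2→φ4] = [8, 4]
r2 m[X6→φ1] = [9, 3]
r2 m[X6→φ2] = [3, 7]
r2 m[X6→φ3] = [8, 10]
r2 m[X4→φ2] = [12, 9]
r2 m[X4→φ6] = [8, 16]
r2 m[X4→φ7] = [10, 9]
r2 m[X11→φ3] = [3, 2]
r2 m[X11→φ5] = [1, 0]
r2 m[X9→φ0] = [0, 0]
r2 m[X12→φ4] = [0, 0]
r2 m[X3→φ5] = [0, 0]
r3 m[φ0→X2] = [5, 3]
r3 m[φ0→X9] = [10, 12]
r3 m[φ1→X2] = [10, 10]
r3 m[φ1→X6] = [10, 16]
r3 m[φ2→X6] = [18, 15]
r3 m[φ2→X4] = [10, 12]
r3 m[φ3→X6] = [4, 2]
r3 m[φ3→X11] = [11, 10]
r3 m[φ4→X2] = [4, 6]
r3 m[φ4→X12] = [10, 10]
r3 m[φ5→X11] = [3, 2]
r3 m[φ5→X3] = [4, 2]
r3 m[φ6→X4] = [7, 1]
r3 m[φ7→X4] = [5, 8]
r3 m[X2→φ0] = [7, 7]
r3 m[X2→φ1] = [9, 9]
r3 m[X2→φ4] = [8, 4]
r3 m[X6→φ1] = [9, 3]
r3 m[X6→φ2] = [3, 7]
r3 m[X6→φ3] = [8, 10]
r3 m[X4→φ2] = [12, 9]
r3 m[X4→φ6] = [8, 16]
r3 m[X4→φ7] = [10, 9]
r3 m[X11→φ3] = [3, 2]
r3 m[X11→φ5] = [1, 0]
r3 m[X9→φ0] = [0, 0]
r3 m[X12→φ4] = [0, 0]
r3 m[X3→φ5] = [0, 0]
r4 m[φ0→X2] = [5, 3]
r4 m[φ0→X9] = [10, 12]
r4 m[φ1→X2] = [10, 10]
r4 m[φ1→X6] = [10, 16]
r4 m[φ2→X6] = [18, 15]
r4 m[φ2→X4] = [10, 12]
r4 m[φ3→X6] = [4, 2]
r4 m[φ3→X11] = [11, 10]
r4 m[φ4→X2] = [4, 6]
r4 m[φ4→X12] = [10, 10]
r4 m[φ5→X11] = [3, 2]
r4 m[φ5→X3] = [4, 2]
r4 m[φ6→X4] = [7, 1]
r4 m[φ7→X4] = [5, 8]
r4 m[X2→φ0] = [14, 16]
r4 m[X2→φ1] = [9, 9]
r4 m[X2→φ4] = [15, 13]
r4 m[X6→φ1] = [22, 17]
r4 m[X6→φ2] = [14, 18]
r4 m[X6→φ3] = [28, 31]
r4 m[X4→φ2] = [12, 9]
r4 m[X4→φ6] = [15, 20]
r4 m[X4→φ7] = [17, 13]
r4 m[X11→φ3] = [3, 2]
r4 m[X11→φ5] = [11, 10]
r4 m[X9→φ0] = [0, 0]
r4 m[X12→φ4] = [0, 0]
r4 m[X3→φ5] = [0, 0]
r5 m[φ0→X2] = [5, 3]
r5 m[φ0→X9] = [19, 19]
r5 m[φ1→X2] = [24, 23]
r5 m[φ1→X6] = [10, 16]
r5 m[φ2→X6] = [18, 15]
r5 m[φ2→X4] = [21, 23]
r5 m[φ3→X6] = [4, 2]
r5 m[φ3→X11] = [32, 30]
r5 m[φ4→X2] = [4, 6]
r5 m[φ4→X12] = [19, 19]
r5 m[φ5→X11] = [3, 2]
r5 m[φ5→X3] = [14, 12]
r5 m[φ6→X4] = [7, 1]
r5 m[φ7→X4] = [5, 8]
r5 m[X2→φ0] = [14, 16]
r5 m[X2→φ1] = [9, 9]
r5 m[X2→φ4] = [15, 13]
r5 m[X6→φ1] = [22, 17]
r5 m[X6→φ2] = [14, 18]
r5 m[X6→φ3] = [28, 31]
r5 m[X4→φ2] = [12, 9]
r5 m[X4→φ6] = [15, 20]
r5 m[X4→φ7] = [17, 13]
r5 m[X11→φ3] = [3, 2]
r5 m[X11→φ5] = [11, 10]
r5 m[X9→φ0] = [0, 0]
r5 m[X12→φ4] = [0, 0]
r5 m[X3→φ5] = [0, 0]
r6 m[φ0→X2] = [5, 3]
r6 m[φ0→X9] = [19, 19]
r6 m[φ1→X2] = [24, 23]
r6 m[φ1→X6] = [10, 16]
r6 m[φ2→X6] = [18, 15]
r6 m[φ2→X4] = [21, 23]
r6 m[φ3→X6] = [4, 2]
r6 m[φ3→X11] = [32, 30]
r6 m[φ4→X2] = [4, 6]
r6 m[φ4→X12] = [19, 19]
r6 m[φ5→X11] = [3, 2]
r6 m[φ5→X3] = [14, 12]
r6 m[φ6→X4] = [7, 1]
r6 m[φ7→X4] = [5, 8]
r6 m[X2→φ0] = [28, 29]
r6 m[X2→φ1] = [9, 9]
r6 m[X2→φ4] = [29, 26]
r6 m[X6→φ1] = [22, 17]
r6 m[X6→φ2] = [14, 18]
r6 m[X6→φ3] = [28, 31]
r6 m[X4→φ2] = [12, 9]
r6 m[X4→φ6] = [26, 31]
r6 m[X4→φ7] = [28, 24]
r6 m[X11→φ3] = [3, 2]
r6 m[X11→φ5] = [32, 30]
r6 m[X9→φ0] = [0, 0]
r6 m[X12→φ4] = [0, 0]
r6 m[X3→φ5] = [0, 0]
r7 m[φ0→X2] = [5, 3]
r7 m[φ0→X9] = [32, 33]
r7 m[φ1→X2] = [24, 23]
r7 m[φ1→X6] = [10, 16]
r7 m[φ2→X6] = [18, 15]
r7 m[φ2→X4] = [21, 23]
r7 m[φ3→X6] = [4, 2]
r7 m[φ3→X11] = [32, 30]
r7 m[φ4→X2] = [4, 6]
r7 m[φ4→X12] = [32, 32]
r7 m[φ5→X11] = [3, 2]
r7 m[φ5→X3] = [35, 32]
r7 m[φ6→X4] = [7, 1]
r7 m[φ7→X4] = [5, 8]
r7 m[X2→φ0] = [28, 29]
r7 m[X2→φ1] = [9, 9]
r7 m[X2→φ4] = [29, 26]
r7 m[X6→φ1] = [22, 17]
r7 m[X6→φ2] = [14, 18]
r7 m[X6→φ3] = [28, 31]
r7 m[X4→φ2] = [12, 9]
r7 m[X4→φ6] = [26, 31]
r7 m[X4→φ7] = [28, 24]
r7 m[X11→φ3] = [3, 2]
r7 m[X11→φ5] = [32, 30]
r7 m[X9→φ0] = [0, 0]
r7 m[X12→φ4] = [0, 0]
r7 m[X3→φ5] = [0, 0]
r8 m[φ0→X2] = [5, 3]
r8 m[φ0→X9] = [32, 33]
r8 m[φ1→X2] = [24, 23]
r8 m[φ1→X6] = [10, 16]
r8 m[φ2→X6] = [18, 15]
r8 m[φ2→X4] = [21, 23]
r8 m[φ3→X6] = [4, 2]
r8 m[φ3→X11] = [32, 30]
r8 m[φ4→X2] = [4, 6]
r8 m[φ4→X12] = [32, 32]
r8 m[φ5→X11] = [3, 2]
r8 m[φ5→X3] = [35, 32]
r8 m[φ6→X4] = [7, 1]
r8 m[φ7→X4] = [5, 8]
r8 m[X2→φ0] = [28, 29]
r8 m[X2→φ1] = [9, 9]
r8 m[X2→φ4] = [29, 26]
r8 m[X6→φ1] = [22, 17]
r8 m[X6→φ2] = [14, 18]
r8 m[X6→φ3] = [28, 31]
r8 m[X4→φ2] = [12, 9]
r8 m[X4→φ6] = [26, 31]
r8 m[X4→φ7] = [28, 24]
r8 m[X11→φ3] = [3, 2]
r8 m[X11→φ5] = [32, 30]
r8 m[X9→φ0] = [0, 0]
r8 m[X12→φ4] = [0, 0]
r8 m[X3→φ5] = [0, 0]
fixed point reached at round 8
traceback from X2: (X2=1, X6=0, X4=1, X11=1, X9=0, X12=0, X3=1), score=32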